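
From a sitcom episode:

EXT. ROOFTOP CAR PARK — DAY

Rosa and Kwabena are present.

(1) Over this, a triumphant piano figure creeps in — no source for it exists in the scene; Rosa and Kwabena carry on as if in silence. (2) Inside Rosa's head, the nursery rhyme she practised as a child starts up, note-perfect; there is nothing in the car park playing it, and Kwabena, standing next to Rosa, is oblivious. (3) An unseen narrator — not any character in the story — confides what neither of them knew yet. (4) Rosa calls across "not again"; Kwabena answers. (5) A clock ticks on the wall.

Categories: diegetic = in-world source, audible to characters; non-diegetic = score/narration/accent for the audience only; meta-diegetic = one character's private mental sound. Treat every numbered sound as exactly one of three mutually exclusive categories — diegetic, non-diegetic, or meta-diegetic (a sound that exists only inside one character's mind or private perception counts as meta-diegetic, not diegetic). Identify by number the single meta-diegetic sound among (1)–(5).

(1) is non-diegetic: nothing in the car park produces it and the characters don't hear it — pure soundtrack.
(2) remembered music, private to Rosa — Kwabena is oblivious because it isn't in the room → meta-diegetic.
(3) is non-diegetic: commentary laid over the scene from outside the fiction.
(4) is diegetic: spoken by a character present in the story world.
Sound (5): a clock is a real object/event in the scene's world, so diegetic.
Only (2) is meta-diegetic.

2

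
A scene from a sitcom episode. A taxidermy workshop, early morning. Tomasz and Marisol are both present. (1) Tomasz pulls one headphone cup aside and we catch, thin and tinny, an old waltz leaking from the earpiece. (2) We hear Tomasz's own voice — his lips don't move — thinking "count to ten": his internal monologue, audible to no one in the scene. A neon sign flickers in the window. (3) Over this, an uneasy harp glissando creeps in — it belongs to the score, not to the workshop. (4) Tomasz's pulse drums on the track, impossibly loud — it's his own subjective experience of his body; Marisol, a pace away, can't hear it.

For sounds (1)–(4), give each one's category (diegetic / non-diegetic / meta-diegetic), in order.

Sound (1): the headphones are an on-screen source, so diegetic.
(2) it's Tomasz's unspoken thought, heard only by the audience via his subjectivity → meta-diegetic.
Sound (3): it has no source in the story world and no character can hear it — it's underscore, so non-diegetic.
Sound (4): it's Tomasz's internal bodily sensation rendered as sound; only Tomasz 'hears' it, so meta-diegetic.

diegetic, meta-diegetic, non-diegetic, meta-diegetic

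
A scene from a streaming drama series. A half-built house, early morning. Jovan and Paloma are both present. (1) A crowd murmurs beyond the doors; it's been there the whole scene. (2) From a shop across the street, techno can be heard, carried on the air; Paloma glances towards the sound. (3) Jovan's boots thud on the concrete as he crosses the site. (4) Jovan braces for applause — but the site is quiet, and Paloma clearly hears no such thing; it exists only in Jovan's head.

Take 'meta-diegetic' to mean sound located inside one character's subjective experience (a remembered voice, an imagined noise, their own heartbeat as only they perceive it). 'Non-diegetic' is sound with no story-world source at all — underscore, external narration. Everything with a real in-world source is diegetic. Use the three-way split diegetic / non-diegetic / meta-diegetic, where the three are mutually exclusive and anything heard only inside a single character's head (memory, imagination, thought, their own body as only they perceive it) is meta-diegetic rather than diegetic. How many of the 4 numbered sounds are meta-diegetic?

1

Sound (1): ambient/room sound belonging to the story's physical space, so diegetic.
(2) is diegetic: the music has an off-screen but real-world source and a character hears it.
(3) is diegetic: a character's body making contact with the set — an in-world sound.
(4) is meta-diegetic: the sound is imagined by Jovan; nothing in the story world is producing it and Paloma can't hear it.
So 1 of the 4 is meta-diegetic: (4).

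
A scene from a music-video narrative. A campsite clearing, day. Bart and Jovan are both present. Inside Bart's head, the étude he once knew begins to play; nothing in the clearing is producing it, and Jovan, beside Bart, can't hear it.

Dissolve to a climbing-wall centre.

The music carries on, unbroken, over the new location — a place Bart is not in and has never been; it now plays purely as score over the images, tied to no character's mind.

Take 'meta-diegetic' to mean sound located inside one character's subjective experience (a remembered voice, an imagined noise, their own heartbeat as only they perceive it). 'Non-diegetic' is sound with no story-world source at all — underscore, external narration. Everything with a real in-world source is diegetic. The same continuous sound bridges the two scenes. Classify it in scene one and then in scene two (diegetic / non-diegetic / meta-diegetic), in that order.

meta-diegetic, non-diegetic

Scene one: the music exists only inside Bart's mind; Jovan can't hear it → meta-diegetic.
Scene two: it's detached from Bart entirely and plays over unrelated images with no in-world source — conventional underscore → non-diegetic.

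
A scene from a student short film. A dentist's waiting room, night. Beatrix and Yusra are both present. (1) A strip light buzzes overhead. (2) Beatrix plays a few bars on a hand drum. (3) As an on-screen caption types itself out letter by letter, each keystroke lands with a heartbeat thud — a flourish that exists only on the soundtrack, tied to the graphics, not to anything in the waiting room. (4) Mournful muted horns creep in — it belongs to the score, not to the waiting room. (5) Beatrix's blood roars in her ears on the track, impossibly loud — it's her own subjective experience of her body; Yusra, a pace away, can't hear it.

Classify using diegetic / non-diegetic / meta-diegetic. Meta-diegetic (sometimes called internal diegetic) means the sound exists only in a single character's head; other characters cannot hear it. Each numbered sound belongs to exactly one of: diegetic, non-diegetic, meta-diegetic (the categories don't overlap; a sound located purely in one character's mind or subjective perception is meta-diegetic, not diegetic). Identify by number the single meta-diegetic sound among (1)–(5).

5

(1) is diegetic: ambient/room sound belonging to the story's physical space.
(2) a character is playing a hand drum on screen → diegetic.
Sound (3): the caption isn't part of the story world, so neither is the sound tied to it, so non-diegetic.
(4) is non-diegetic: nothing in the waiting room produces it and the characters don't hear it — pure soundtrack.
(5) is meta-diegetic: point-of-audition from inside Beatrix's body; not a sound in the room.
Only (5) is meta-diegetic.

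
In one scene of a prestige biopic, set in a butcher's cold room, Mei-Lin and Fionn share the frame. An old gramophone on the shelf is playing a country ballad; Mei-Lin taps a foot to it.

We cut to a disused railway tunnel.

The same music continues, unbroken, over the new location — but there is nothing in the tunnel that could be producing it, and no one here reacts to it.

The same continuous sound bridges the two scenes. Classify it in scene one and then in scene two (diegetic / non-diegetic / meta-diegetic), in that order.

diegetic, non-diegetic

Scene one: an old gramophone is an on-screen source and Mei-Lin reacts to it → diegetic.
Scene two: there is no source in the tunnel and no one hears it — it's now underscore → non-diegetic.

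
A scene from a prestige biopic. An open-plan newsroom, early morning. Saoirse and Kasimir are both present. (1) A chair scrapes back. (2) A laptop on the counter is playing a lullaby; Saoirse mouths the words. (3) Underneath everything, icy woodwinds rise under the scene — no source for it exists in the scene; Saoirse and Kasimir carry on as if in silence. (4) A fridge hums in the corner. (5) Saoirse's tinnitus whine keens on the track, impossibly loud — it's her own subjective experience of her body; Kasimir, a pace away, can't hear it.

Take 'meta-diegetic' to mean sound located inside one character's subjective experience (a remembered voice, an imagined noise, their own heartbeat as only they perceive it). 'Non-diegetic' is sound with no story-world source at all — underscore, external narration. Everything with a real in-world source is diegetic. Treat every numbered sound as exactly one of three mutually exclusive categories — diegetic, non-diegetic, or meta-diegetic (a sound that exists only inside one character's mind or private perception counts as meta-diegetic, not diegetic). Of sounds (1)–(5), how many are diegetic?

(1) is diegetic: the sound comes from a chair physically present in the location.
Sound (2): source music from a laptop, which exists in the story world, so diegetic.
(3) nothing in the newsroom produces it and the characters don't hear it — pure soundtrack → non-diegetic.
(4) is diegetic: it's the actual ambient sound of the location.
(5) is meta-diegetic: it's Saoirse's internal bodily sensation rendered as sound; only Saoirse 'hears' it.
Diegetic: (1), (2), (4) — that's 3.

3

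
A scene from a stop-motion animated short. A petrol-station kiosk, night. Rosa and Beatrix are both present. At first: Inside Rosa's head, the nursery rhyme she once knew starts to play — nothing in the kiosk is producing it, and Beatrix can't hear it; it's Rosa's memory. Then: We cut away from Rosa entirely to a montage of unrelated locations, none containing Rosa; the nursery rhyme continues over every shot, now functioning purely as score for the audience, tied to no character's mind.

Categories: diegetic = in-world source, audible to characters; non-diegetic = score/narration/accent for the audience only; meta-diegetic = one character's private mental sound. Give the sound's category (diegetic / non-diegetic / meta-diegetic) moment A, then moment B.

meta-diegetic, non-diegetic

Moment A: the music lives inside Rosa's mind alone; Beatrix can't hear it → meta-diegetic.
Moment B: once it plays over shots Rosa isn't in, detached from any character's subjectivity, it's conventional underscore → non-diegetic.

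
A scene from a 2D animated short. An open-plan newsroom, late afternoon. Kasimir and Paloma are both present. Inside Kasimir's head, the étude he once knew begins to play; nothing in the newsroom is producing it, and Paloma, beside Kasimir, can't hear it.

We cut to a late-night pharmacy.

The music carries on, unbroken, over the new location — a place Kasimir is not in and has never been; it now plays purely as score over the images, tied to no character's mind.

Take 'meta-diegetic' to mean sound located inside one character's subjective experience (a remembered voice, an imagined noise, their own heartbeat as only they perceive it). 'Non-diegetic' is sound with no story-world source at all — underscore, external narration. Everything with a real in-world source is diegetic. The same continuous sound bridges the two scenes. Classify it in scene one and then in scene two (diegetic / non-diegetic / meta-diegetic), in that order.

Scene one: the music exists only inside Kasimir's mind; Paloma can't hear it → meta-diegetic.
Scene two: it's detached from Kasimir entirely and plays over unrelated images with no in-world source — conventional underscore → non-diegetic.

meta-diegetic, non-diegetic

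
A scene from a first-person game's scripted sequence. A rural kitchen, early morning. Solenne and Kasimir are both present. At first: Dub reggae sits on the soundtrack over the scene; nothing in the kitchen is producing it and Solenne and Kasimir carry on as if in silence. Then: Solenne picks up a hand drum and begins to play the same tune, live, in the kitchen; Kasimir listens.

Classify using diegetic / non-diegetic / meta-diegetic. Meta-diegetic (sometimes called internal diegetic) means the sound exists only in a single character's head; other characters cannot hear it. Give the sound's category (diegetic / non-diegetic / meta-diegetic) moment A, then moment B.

Moment A: no in-world source exists and no character can hear it — underscore → non-diegetic.
Moment B: a hand drum is now a real source in the story world and the characters hear it → diegetic.

non-diegetic, diegetic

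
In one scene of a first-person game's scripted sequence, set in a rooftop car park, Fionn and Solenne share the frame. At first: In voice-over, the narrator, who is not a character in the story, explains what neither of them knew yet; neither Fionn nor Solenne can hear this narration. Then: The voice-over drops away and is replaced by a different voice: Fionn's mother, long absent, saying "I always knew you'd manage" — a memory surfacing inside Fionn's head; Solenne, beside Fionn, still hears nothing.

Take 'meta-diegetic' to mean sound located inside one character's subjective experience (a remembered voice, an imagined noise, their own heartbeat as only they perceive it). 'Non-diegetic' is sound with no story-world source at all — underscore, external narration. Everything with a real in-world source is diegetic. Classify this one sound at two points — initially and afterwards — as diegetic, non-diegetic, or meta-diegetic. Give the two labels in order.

Initially: the external narrator addresses only the audience — outside the story world → non-diegetic.
Afterwards: the replacement voice is a memory inside Fionn's mind specifically → meta-diegetic.

non-diegetic, meta-diegetic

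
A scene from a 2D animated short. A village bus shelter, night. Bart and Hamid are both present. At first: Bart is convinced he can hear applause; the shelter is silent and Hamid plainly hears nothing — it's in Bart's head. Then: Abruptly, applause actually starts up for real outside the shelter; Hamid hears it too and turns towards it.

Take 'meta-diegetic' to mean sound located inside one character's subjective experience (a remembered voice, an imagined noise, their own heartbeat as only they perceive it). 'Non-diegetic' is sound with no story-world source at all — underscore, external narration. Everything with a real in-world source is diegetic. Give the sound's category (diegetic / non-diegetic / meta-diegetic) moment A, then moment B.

Moment A: only Bart 'hears' it — imagined, in his mind → meta-diegetic.
Moment B: now there's a real external source and Hamid hears it too — in the story world → diegetic.

meta-diegetic, diegetic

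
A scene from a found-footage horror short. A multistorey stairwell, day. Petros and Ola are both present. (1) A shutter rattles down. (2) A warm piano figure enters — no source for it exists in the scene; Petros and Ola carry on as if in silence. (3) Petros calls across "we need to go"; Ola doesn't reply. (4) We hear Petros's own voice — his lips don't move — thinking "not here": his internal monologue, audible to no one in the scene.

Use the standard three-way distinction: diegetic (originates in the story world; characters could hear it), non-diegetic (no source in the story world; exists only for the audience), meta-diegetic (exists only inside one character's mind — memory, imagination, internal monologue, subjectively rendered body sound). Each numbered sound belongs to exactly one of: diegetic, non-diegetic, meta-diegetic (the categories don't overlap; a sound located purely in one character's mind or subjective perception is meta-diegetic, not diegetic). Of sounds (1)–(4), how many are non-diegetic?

1

Sound (1): a shutter is a real object/event in the scene's world, so diegetic.
(2) is non-diegetic: score with no on-screen or off-screen source; it exists for the audience alone.
Sound (3): Petros is a character speaking aloud in the scene, so diegetic.
(4) internal monologue — inside Petros's mind, not spoken into the scene → meta-diegetic.
So 1 of the 4 is non-diegetic: (2).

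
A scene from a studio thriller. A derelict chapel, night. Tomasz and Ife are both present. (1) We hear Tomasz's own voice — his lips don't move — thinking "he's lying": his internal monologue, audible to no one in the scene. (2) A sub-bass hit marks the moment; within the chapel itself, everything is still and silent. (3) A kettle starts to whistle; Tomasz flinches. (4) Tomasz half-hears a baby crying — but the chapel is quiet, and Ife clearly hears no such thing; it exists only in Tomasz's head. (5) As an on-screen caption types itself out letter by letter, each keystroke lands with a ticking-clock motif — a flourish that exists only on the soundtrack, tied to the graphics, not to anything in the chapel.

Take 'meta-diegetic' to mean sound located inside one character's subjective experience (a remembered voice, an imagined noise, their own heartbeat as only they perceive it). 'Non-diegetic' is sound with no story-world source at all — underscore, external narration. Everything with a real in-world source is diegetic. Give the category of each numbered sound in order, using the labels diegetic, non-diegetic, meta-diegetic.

meta-diegetic, non-diegetic, diegetic, meta-diegetic, non-diegetic

Sound (1): internal monologue — inside Tomasz's mind, not spoken into the scene, so meta-diegetic.
Sound (2): nothing in the scene produces it; it's an accent added for the audience, so non-diegetic.
(3) the sound comes from a kettle physically present in the location → diegetic.
(4) the sound is imagined by Tomasz; nothing in the story world is producing it and Ife can't hear it → meta-diegetic.
(5) it accompanies on-screen graphics, not anything inside the story world → non-diegetic.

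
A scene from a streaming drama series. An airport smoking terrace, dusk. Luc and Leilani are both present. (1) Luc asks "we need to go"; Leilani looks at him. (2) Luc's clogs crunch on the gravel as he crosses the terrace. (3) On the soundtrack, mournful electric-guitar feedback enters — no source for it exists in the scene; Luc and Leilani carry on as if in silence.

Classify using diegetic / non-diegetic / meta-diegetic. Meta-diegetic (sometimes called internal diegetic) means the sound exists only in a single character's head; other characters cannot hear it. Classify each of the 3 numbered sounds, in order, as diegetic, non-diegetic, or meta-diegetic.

Sound (1): on-screen dialogue — Luc speaks and Leilani is there to hear, so diegetic.
(2) is diegetic: Luc's footsteps are produced in the story world.
(3) nothing in the terrace produces it and the characters don't hear it — pure soundtrack → non-diegetic.

diegetic, diegetic, non-diegetic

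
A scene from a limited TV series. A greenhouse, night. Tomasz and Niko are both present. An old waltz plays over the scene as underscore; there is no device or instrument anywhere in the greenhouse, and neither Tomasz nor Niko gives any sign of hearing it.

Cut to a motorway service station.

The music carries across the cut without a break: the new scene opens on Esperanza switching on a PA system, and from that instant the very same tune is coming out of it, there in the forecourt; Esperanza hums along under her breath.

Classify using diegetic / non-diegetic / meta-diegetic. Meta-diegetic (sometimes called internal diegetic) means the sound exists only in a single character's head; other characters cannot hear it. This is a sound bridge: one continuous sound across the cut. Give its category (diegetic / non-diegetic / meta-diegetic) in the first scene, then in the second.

non-diegetic, diegetic

Scene one: there's no in-world source anywhere and no character hears it — underscore for the audience only → non-diegetic.
Scene two: once Esperanza turns on a PA system, the music has a real source in the story world and Esperanza reacts to it → diegetic.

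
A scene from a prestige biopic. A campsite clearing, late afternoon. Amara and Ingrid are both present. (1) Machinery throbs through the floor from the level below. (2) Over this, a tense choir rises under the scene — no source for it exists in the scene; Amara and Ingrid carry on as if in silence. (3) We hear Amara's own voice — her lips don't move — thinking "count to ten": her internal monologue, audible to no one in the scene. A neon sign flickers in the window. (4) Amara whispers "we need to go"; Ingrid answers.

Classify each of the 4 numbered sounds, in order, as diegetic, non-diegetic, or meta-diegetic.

diegetic, non-diegetic, meta-diegetic, diegetic

Sound (1): it's the actual ambient sound of the location, so diegetic.
(2) is non-diegetic: score with no on-screen or off-screen source; it exists for the audience alone.
(3) is meta-diegetic: internal monologue — inside Amara's mind, not spoken into the scene.
(4) on-screen dialogue — Amara speaks and Ingrid is there to hear → diegetic.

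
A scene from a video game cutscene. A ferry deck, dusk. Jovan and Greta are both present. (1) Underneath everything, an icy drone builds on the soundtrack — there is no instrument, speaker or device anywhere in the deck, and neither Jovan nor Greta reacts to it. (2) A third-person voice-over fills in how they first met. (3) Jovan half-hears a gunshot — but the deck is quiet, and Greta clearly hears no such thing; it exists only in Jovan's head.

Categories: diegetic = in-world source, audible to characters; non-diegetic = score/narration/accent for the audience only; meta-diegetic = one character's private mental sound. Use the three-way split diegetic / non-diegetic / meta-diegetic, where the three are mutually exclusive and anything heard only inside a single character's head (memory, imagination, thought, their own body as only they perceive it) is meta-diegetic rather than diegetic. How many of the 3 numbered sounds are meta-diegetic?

1

Sound (1): nothing in the deck produces it and the characters don't hear it — pure soundtrack, so non-diegetic.
Sound (2): external voice-over — not a character, not heard by anyone in the scene, so non-diegetic.
(3) the sound is imagined by Jovan; nothing in the story world is producing it and Greta can't hear it → meta-diegetic.
Meta-diegetic: (3) — that's 1.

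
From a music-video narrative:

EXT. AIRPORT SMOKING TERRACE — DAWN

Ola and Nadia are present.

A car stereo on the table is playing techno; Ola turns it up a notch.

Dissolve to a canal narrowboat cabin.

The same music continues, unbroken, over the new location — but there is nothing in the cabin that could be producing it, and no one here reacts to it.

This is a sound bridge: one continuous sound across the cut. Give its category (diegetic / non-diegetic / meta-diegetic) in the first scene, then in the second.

diegetic, non-diegetic

Scene one: a car stereo is an on-screen source and Ola reacts to it → diegetic.
Scene two: there is no source in the cabin and no one hears it — it's now underscore → non-diegetic.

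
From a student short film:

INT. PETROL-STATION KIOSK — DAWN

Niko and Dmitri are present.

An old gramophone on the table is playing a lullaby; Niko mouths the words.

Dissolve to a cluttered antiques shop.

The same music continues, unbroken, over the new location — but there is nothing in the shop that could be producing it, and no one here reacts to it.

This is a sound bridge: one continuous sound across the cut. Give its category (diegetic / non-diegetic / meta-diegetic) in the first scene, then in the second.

diegetic, non-diegetic

Scene one: an old gramophone is an on-screen source and Niko reacts to it → diegetic.
Scene two: there is no source in the shop and no one hears it — it's now underscore → non-diegetic.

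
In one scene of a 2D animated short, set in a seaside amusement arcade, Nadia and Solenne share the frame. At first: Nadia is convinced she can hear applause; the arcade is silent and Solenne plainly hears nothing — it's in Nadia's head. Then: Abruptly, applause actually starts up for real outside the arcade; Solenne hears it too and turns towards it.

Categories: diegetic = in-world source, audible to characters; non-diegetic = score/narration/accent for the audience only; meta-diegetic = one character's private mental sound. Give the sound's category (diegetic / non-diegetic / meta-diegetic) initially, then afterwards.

meta-diegetic, diegetic

Initially: only Nadia 'hears' it — imagined, in her mind → meta-diegetic.
Afterwards: now there's a real external source and Solenne hears it too — in the story world → diegetic.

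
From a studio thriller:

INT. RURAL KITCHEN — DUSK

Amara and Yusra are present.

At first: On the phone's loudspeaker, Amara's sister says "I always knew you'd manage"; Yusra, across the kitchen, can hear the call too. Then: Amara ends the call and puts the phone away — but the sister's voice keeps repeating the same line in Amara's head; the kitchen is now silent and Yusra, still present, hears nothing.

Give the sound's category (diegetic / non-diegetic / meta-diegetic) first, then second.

diegetic, meta-diegetic

First: the loudspeaker is an in-world source; both Amara and Yusra hear the call → diegetic.
Second: with the phone off, the voice continues only as Amara's private mental replay — Yusra can't hear it → meta-diegetic.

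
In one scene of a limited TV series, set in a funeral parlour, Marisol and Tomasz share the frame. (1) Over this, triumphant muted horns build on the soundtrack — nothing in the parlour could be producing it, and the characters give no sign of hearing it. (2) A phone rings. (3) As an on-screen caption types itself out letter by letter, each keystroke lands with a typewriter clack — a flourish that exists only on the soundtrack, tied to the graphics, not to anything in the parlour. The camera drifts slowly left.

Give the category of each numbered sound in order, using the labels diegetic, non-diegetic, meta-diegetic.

(1) is non-diegetic: it has no source in the story world and no character can hear it — it's underscore.
(2) a phone is a real object/event in the scene's world → diegetic.
(3) it accompanies on-screen graphics, not anything inside the story world → non-diegetic.

non-diegetic, diegetic, non-diegetic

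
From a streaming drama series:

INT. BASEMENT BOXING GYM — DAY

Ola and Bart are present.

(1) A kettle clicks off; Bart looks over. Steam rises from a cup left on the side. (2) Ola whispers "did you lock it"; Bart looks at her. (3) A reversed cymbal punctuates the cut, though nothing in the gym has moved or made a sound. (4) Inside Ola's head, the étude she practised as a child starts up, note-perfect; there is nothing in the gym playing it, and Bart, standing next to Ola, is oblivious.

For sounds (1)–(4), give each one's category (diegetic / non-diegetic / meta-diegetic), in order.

diegetic, diegetic, non-diegetic, meta-diegetic

(1) is diegetic: an in-world source (a kettle); characters could hear it.
Sound (2): on-screen dialogue — Ola speaks and Bart is there to hear, so diegetic.
(3) an editorial stinger — it belongs to the cut, not the story world → non-diegetic.
Sound (4): it lives in Ola's subjectivity, not in the gym, so meta-diegetic.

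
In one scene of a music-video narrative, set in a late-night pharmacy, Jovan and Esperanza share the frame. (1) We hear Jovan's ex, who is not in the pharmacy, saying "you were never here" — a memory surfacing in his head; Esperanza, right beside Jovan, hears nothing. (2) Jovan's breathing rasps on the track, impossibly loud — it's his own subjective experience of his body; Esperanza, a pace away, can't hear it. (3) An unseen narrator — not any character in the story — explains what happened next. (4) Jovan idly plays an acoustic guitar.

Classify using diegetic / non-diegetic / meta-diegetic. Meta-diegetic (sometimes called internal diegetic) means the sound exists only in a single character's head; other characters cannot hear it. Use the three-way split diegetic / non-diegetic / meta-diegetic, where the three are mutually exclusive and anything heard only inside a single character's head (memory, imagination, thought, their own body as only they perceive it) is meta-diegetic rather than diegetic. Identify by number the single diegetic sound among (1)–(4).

(1) it's Jovan's recollection rendered as sound; the other character can't hear it → meta-diegetic.
Sound (2): a subjective body sound — Jovan's private perception, inaudible to Esperanza, so meta-diegetic.
(3) commentary laid over the scene from outside the fiction → non-diegetic.
Sound (4): Jovan is producing the music live, in the story world, so diegetic.
Only (4) is diegetic.

4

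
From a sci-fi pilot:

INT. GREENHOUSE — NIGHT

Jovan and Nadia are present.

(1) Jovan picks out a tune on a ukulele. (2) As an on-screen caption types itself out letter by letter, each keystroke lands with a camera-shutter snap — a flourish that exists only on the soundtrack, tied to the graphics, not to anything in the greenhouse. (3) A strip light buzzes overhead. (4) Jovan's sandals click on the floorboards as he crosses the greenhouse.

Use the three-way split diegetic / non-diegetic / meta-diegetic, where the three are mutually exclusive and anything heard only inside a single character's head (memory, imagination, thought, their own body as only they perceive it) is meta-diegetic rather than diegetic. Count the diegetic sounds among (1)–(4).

(1) is diegetic: the instrument and the performer are both in the scene.
(2) sound married to a title/caption — outside the diegesis by definition → non-diegetic.
Sound (3): a strip light is part of the location's real environment, so diegetic.
Sound (4): a character's body making contact with the set — an in-world sound, so diegetic.
So 3 of the 4 are diegetic: (1), (3), (4).

3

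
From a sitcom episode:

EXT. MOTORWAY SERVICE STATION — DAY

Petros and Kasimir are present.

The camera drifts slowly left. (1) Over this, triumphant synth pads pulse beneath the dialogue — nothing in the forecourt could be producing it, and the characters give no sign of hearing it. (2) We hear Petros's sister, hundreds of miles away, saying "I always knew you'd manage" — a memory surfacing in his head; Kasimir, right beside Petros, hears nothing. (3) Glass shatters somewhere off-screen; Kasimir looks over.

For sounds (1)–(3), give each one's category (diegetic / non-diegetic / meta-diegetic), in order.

(1) it has no source in the story world and no character can hear it — it's underscore → non-diegetic.
(2) is meta-diegetic: it's Petros's recollection rendered as sound; the other character can't hear it.
(3) the sound comes from glass physically present in the location → diegetic.

non-diegetic, meta-diegetic, diegetic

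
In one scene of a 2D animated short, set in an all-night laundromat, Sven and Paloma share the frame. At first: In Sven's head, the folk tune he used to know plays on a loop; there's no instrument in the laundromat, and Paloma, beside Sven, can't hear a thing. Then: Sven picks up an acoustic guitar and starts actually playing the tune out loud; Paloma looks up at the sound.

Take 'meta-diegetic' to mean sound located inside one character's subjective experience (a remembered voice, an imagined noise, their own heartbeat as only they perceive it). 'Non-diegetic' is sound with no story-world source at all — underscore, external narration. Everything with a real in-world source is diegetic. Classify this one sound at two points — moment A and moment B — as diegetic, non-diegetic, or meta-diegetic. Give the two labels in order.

meta-diegetic, diegetic

Moment A: the tune exists only as Sven's private memory; Paloma can't hear it → meta-diegetic.
Moment B: Sven is now producing it live on an acoustic guitar, in the room, and Paloma hears it → diegetic.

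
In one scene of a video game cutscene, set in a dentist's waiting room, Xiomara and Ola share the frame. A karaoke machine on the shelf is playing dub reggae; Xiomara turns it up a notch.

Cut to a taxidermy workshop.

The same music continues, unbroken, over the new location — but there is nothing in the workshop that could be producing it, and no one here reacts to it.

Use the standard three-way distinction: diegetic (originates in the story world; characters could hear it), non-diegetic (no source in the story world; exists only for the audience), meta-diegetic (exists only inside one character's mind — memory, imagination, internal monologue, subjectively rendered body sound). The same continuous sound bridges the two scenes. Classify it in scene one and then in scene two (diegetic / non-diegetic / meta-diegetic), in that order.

Scene one: a karaoke machine is an on-screen source and Xiomara reacts to it → diegetic.
Scene two: there is no source in the workshop and no one hears it — it's now underscore → non-diegetic.

diegetic, non-diegetic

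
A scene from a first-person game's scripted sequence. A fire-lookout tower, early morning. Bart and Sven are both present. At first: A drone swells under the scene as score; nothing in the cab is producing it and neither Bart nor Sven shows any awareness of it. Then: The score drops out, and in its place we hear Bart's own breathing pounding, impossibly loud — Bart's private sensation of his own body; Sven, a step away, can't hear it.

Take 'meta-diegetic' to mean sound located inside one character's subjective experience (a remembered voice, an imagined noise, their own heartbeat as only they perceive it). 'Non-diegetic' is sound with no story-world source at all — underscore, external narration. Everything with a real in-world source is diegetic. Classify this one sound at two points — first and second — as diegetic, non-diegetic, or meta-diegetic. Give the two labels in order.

First: underscore with no in-world source, inaudible to the characters → non-diegetic.
Second: the body sound is Bart's subjective perception alone — Sven can't hear it → meta-diegetic.

non-diegetic, meta-diegetic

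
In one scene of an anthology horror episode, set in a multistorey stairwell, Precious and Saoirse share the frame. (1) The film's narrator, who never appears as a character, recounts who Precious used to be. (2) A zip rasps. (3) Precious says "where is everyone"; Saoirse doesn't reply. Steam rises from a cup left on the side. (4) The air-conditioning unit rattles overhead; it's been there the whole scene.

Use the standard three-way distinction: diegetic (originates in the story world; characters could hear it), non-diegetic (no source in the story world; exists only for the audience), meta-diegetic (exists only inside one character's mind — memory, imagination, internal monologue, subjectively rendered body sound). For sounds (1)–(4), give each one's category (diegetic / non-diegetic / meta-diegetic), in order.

(1) commentary laid over the scene from outside the fiction → non-diegetic.
Sound (2): the sound comes from a zip physically present in the location, so diegetic.
(3) on-screen dialogue — Precious speaks and Saoirse is there to hear → diegetic.
(4) the air-conditioning unit is part of the location's real environment → diegetic.

non-diegetic, diegetic, diegetic, diegetic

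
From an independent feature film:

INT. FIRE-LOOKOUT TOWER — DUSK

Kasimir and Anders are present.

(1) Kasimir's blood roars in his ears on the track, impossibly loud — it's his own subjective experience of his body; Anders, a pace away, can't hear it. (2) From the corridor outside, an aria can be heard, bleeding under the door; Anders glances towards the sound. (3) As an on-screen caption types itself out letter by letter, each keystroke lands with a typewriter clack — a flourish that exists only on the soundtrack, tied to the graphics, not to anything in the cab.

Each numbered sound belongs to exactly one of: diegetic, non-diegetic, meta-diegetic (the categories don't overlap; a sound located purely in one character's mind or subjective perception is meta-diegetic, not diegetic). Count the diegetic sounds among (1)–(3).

Sound (1): a subjective body sound — Kasimir's private perception, inaudible to Anders, so meta-diegetic.
(2) is diegetic: the music has an off-screen but real-world source and a character hears it.
(3) sound married to a title/caption — outside the diegesis by definition → non-diegetic.
Diegetic: (2) — that's 1.

1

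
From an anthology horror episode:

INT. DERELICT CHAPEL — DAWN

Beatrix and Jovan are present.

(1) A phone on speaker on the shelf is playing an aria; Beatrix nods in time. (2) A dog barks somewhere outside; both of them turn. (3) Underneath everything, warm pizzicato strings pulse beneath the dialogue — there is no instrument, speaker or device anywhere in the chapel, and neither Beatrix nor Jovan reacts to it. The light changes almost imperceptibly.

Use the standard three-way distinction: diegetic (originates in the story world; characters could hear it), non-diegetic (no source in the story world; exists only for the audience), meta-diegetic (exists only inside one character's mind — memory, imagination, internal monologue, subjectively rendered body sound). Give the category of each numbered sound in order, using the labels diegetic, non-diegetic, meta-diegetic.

Sound (1): source music from a phone on speaker, which exists in the story world, so diegetic.
(2) is diegetic: an in-world source (a dog); characters could hear it.
(3) it has no source in the story world and no character can hear it — it's underscore → non-diegetic.

diegetic, diegetic, non-diegetic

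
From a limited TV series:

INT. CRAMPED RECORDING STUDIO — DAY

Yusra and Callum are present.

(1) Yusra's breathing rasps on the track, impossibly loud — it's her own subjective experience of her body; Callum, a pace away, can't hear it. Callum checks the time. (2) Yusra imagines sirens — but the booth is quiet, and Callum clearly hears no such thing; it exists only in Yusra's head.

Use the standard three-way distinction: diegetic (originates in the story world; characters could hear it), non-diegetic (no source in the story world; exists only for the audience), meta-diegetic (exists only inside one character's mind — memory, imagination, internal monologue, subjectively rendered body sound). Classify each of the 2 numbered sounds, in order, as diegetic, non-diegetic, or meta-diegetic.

meta-diegetic, meta-diegetic

(1) a subjective body sound — Yusra's private perception, inaudible to Callum → meta-diegetic.
(2) subjective to Yusra: the booth is silent and Callum hears nothing → meta-diegetic.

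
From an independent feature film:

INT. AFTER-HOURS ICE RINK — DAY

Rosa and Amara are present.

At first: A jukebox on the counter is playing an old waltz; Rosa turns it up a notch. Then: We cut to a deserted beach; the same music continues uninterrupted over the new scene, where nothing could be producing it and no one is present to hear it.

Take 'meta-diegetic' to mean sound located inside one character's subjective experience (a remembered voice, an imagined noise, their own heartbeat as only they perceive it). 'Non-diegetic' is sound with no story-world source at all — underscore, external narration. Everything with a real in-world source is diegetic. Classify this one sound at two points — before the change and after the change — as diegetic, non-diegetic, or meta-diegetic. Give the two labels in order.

Before the change: a jukebox is a real in-scene source and Rosa reacts to it → diegetic.
After the change: there is no longer any in-world source and no one can hear it — it has become underscore → non-diegetic.

diegetic, non-diegetic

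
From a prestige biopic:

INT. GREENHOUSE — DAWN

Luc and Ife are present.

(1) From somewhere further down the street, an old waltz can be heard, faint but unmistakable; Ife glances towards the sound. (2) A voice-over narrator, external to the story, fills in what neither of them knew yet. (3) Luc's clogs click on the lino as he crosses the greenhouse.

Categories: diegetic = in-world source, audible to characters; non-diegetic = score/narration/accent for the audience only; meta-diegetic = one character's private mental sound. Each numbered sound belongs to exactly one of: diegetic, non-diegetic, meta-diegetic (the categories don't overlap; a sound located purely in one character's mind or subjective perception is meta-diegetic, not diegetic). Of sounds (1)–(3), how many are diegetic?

2

Sound (1): it's coming from somewhere further down the street — a location within the story world — and Ife reacts, so diegetic.
(2) is non-diegetic: external voice-over — not a character, not heard by anyone in the scene.
(3) a character's body making contact with the set — an in-world sound → diegetic.
So 2 of the 3 are diegetic: (1), (3).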